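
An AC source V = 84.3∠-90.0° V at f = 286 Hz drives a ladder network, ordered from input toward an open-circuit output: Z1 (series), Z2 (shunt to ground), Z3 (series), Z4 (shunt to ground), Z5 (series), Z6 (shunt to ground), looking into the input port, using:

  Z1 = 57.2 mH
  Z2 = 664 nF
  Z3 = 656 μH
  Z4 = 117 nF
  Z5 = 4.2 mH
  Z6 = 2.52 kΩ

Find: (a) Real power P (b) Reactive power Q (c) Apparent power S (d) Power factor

Step 1 — Angular frequency: ω = 2π·f = 2π·286 = 1797 rad/s.
Step 2 — Component impedances:
  Z1: Z = jωL = j·1797·0.0572 = 0 + j102.8 Ω
  Z2: Z = 1/(jωC) = -j/(ω·C) = 0 - j838.1 Ω
  Z3: Z = jωL = j·1797·0.000656 = 0 + j1.179 Ω
  Z4: Z = 1/(jωC) = -j/(ω·C) = 0 - j4756 Ω
  Z5: Z = jωL = j·1797·0.0042 = 0 + j7.547 Ω
  Z6: Z = R = 2520 Ω
Step 3 — Ladder network (open output): work backward from the far end, alternating series and parallel combinations. Z_in = 187 - j557.5 Ω = 588∠-71.5° Ω.
Step 4 — Source phasor: V = 84.3∠-90.0° V = 0 - j84.3 V.
Step 5 — Current: I = V / Z = 0.1359 - j0.04559 A = 0.1434∠-18.5° A.
Step 6 — Complex power: S = V·I* = 3.843 - j11.46 VA.
Step 7 — Real power: P = Re(S) = 3.843 W.
Step 8 — Reactive power: Q = Im(S) = -11.46 VAR.
Step 9 — Apparent power: |S| = 12.09 VA.
Step 10 — Power factor: PF = P/|S| = 0.318 (leading).

(a) P = 3.843 W  (b) Q = -11.46 VAR  (c) S = 12.09 VA  (d) PF = 0.318 (leading)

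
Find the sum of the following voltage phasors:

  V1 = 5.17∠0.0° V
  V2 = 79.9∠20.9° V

Step 1 — Convert each phasor to rectangular form:
  V1 = 5.17·(cos(0.0°) + j·sin(0.0°)) = 5.17 V
  V2 = 79.9·(cos(20.9°) + j·sin(20.9°)) = 74.64 + j28.5 V
Step 2 — Sum components: V_total = 79.81 + j28.5 V.
Step 3 — Convert to polar: |V_total| = 84.75 V, ∠V_total = 19.7°.

V_total = 84.75∠19.7° V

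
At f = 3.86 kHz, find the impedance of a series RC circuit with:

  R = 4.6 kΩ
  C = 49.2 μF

Step 1 — Angular frequency: ω = 2π·f = 2π·3860 = 2.425e+04 rad/s.
Step 2 — Component impedances:
  R: Z = R = 4600 Ω
  C: Z = 1/(jωC) = -j/(ω·C) = 0 - j0.838 Ω
Step 3 — Series combination: Z_total = R + C = 4600 - j0.838 Ω = 4600∠-0.0° Ω.

Z = 4600 - j0.838 Ω = 4600∠-0.0° Ω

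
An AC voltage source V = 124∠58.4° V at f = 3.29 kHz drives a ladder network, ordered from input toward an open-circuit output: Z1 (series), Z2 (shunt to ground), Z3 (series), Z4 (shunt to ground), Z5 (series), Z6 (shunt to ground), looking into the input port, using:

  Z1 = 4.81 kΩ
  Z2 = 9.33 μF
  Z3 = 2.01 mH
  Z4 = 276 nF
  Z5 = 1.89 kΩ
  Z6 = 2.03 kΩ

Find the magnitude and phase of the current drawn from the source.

Step 1 — Angular frequency: ω = 2π·f = 2π·3290 = 2.067e+04 rad/s.
Step 2 — Component impedances:
  Z1: Z = R = 4810 Ω
  Z2: Z = 1/(jωC) = -j/(ω·C) = 0 - j5.185 Ω
  Z3: Z = jωL = j·2.067e+04·0.00201 = 0 + j41.55 Ω
  Z4: Z = 1/(jωC) = -j/(ω·C) = 0 - j175.3 Ω
  Z5: Z = R = 1890 Ω
  Z6: Z = R = 2030 Ω
Step 3 — Ladder network (open output): work backward from the far end, alternating series and parallel combinations. Z_in = 4810 - j4.992 Ω = 4810∠-0.1° Ω.
Step 4 — Source phasor: V = 124∠58.4° V = 64.97 + j105.6 V.
Step 5 — Ohm's law: I = V / Z_total = (64.97 + j105.6) / (4810 - j4.992) = 0.01349 + j0.02197 A.
Step 6 — Convert to polar: |I| = 0.02578 A, ∠I = 58.5°.

I = 0.02578∠58.5° A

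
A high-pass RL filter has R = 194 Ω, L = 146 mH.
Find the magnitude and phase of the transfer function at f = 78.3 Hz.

Step 1 — Angular frequency: ω = 2π·78.3 = 492 rad/s.
Step 2 — Transfer function: H(jω) = jωL/(R + jωL).
Step 3 — Numerator jωL = j·71.83; denominator R + jωL = 194 + j71.83.
Step 4 — H = 0.1206 + j0.3256.
Step 5 — Magnitude: |H| = 0.3472 (-9.2 dB); phase: φ = 69.7°.

|H| = 0.3472 (-9.2 dB), φ = 69.7°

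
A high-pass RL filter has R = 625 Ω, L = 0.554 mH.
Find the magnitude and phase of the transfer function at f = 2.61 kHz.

Step 1 — Angular frequency: ω = 2π·2610 = 1.64e+04 rad/s.
Step 2 — Transfer function: H(jω) = jωL/(R + jωL).
Step 3 — Numerator jωL = j·9.085; denominator R + jωL = 625 + j9.085.
Step 4 — H = 0.0002113 + j0.01453.
Step 5 — Magnitude: |H| = 0.01453 (-36.8 dB); phase: φ = 89.2°.

|H| = 0.01453 (-36.8 dB), φ = 89.2°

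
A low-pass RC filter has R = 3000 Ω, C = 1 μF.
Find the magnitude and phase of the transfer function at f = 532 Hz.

Step 1 — Angular frequency: ω = 2π·532 = 3343 rad/s.
Step 2 — Transfer function: H(jω) = 1/(1 + jωRC).
Step 3 — Denominator: 1 + jωRC = 1 + j·3343·3000·1e-06 = 1 + j10.03.
Step 4 — H = 0.009846 - j0.09874.
Step 5 — Magnitude: |H| = 0.09923 (-20.1 dB); phase: φ = -84.3°.

|H| = 0.09923 (-20.1 dB), φ = -84.3°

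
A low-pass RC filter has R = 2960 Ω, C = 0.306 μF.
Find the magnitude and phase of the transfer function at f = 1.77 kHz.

Step 1 — Angular frequency: ω = 2π·1770 = 1.112e+04 rad/s.
Step 2 — Transfer function: H(jω) = 1/(1 + jωRC).
Step 3 — Denominator: 1 + jωRC = 1 + j·1.112e+04·2960·3.06e-07 = 1 + j10.07.
Step 4 — H = 0.009759 - j0.0983.
Step 5 — Magnitude: |H| = 0.09879 (-20.1 dB); phase: φ = -84.3°.

|H| = 0.09879 (-20.1 dB), φ = -84.3°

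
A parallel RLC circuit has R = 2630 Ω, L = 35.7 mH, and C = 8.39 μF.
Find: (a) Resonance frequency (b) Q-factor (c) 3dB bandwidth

Step 1 — Resonance: ω₀ = 1/√(LC) = 1/√(0.0357·8.39e-06) = 1827 rad/s.
Step 2 — f₀ = ω₀/(2π) = 290.8 Hz.
Step 3 — Parallel Q: Q = R/(ω₀L) = 2630/(1827·0.0357) = 40.32.
Step 4 — Bandwidth: Δω = ω₀/Q = 45.32 rad/s; BW = Δω/(2π) = 7.213 Hz.

(a) f₀ = 290.8 Hz  (b) Q = 40.32  (c) BW = 7.213 Hz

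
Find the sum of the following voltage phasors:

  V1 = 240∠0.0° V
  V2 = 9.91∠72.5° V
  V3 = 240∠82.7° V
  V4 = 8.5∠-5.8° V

Step 1 — Convert each phasor to rectangular form:
  V1 = 240·(cos(0.0°) + j·sin(0.0°)) = 240 V
  V2 = 9.91·(cos(72.5°) + j·sin(72.5°)) = 2.98 + j9.451 V
  V3 = 240·(cos(82.7°) + j·sin(82.7°)) = 30.5 + j238.1 V
  V4 = 8.5·(cos(-5.8°) + j·sin(-5.8°)) = 8.456 - j0.859 V
Step 2 — Sum components: V_total = 281.9 + j246.6 V.
Step 3 — Convert to polar: |V_total| = 374.6 V, ∠V_total = 41.2°.

V_total = 374.6∠41.2° V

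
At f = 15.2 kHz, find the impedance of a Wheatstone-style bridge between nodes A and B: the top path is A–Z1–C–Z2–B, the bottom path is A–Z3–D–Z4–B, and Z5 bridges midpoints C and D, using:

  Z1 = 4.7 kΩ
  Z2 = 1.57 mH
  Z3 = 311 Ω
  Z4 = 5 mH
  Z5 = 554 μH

Step 1 — Angular frequency: ω = 2π·f = 2π·1.52e+04 = 9.55e+04 rad/s.
Step 2 — Component impedances:
  Z1: Z = R = 4700 Ω
  Z2: Z = jωL = j·9.55e+04·0.00157 = 0 + j149.9 Ω
  Z3: Z = R = 311 Ω
  Z4: Z = jωL = j·9.55e+04·0.005 = 0 + j477.5 Ω
  Z5: Z = jωL = j·9.55e+04·0.000554 = 0 + j52.91 Ω
Step 3 — Bridge requires nodal analysis (the Z5 bridge couples midpoints C and D, so the two paths cannot be reduced to a simple series/parallel combination). Setting node B to ground and injecting 1 A at node A, the 3-node admittance system at A, C, D solves to V_A = Z_AB = 291.9 + j137.9 Ω = 322.9∠25.3° Ω.

Z = 291.9 + j137.9 Ω = 322.9∠25.3° Ω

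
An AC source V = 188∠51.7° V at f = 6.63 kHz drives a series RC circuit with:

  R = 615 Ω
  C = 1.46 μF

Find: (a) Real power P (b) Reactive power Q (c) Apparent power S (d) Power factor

Step 1 — Angular frequency: ω = 2π·f = 2π·6630 = 4.166e+04 rad/s.
Step 2 — Component impedances:
  R: Z = R = 615 Ω
  C: Z = 1/(jωC) = -j/(ω·C) = 0 - j16.44 Ω
Step 3 — Series combination: Z_total = R + C = 615 - j16.44 Ω = 615.2∠-1.5° Ω.
Step 4 — Source phasor: V = 188∠51.7° V = 116.5 + j147.5 V.
Step 5 — Current: I = V / Z = 0.1829 + j0.2448 A = 0.3056∠53.2° A.
Step 6 — Complex power: S = V·I* = 57.43 - j1.535 VA.
Step 7 — Real power: P = Re(S) = 57.43 W.
Step 8 — Reactive power: Q = Im(S) = -1.535 VAR.
Step 9 — Apparent power: |S| = 57.45 VA.
Step 10 — Power factor: PF = P/|S| = 0.9996 (leading).

(a) P = 57.43 W  (b) Q = -1.535 VAR  (c) S = 57.45 VA  (d) PF = 0.9996 (leading)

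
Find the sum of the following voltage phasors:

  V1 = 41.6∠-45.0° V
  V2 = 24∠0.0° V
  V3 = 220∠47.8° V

Step 1 — Convert each phasor to rectangular form:
  V1 = 41.6·(cos(-45.0°) + j·sin(-45.0°)) = 29.42 - j29.42 V
  V2 = 24·(cos(0.0°) + j·sin(0.0°)) = 24 V
  V3 = 220·(cos(47.8°) + j·sin(47.8°)) = 147.8 + j163 V
Step 2 — Sum components: V_total = 201.2 + j133.6 V.
Step 3 — Convert to polar: |V_total| = 241.5 V, ∠V_total = 33.6°.

V_total = 241.5∠33.6° V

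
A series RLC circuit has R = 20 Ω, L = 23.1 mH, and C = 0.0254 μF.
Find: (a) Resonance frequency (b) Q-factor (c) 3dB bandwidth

Step 1 — Resonance: ω₀ = 1/√(LC) = 1/√(0.0231·2.54e-08) = 4.128e+04 rad/s.
Step 2 — f₀ = ω₀/(2π) = 6570 Hz.
Step 3 — Series Q: Q = ω₀L/R = 4.128e+04·0.0231/20 = 47.68.
Step 4 — Bandwidth: Δω = ω₀/Q = 865.8 rad/s; BW = Δω/(2π) = 137.8 Hz.

(a) f₀ = 6570 Hz  (b) Q = 47.68  (c) BW = 137.8 Hz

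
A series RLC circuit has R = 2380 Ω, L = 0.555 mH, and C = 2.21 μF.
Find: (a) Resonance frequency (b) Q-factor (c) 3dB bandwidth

Step 1 — Resonance condition Im(Z)=0 gives ω₀ = 1/√(LC).
Step 2 — ω₀ = 1/√(0.000555·2.21e-06) = 2.855e+04 rad/s.
Step 3 — f₀ = ω₀/(2π) = 4544 Hz.
Step 4 — Series Q: Q = ω₀L/R = 2.855e+04·0.000555/2380 = 0.006658.
Step 5 — 3dB bandwidth: Δω = ω₀/Q = 4.288e+06 rad/s; BW = Δω/(2π) = 6.825e+05 Hz.

(a) f₀ = 4544 Hz  (b) Q = 0.006658  (c) BW = 6.825e+05 Hz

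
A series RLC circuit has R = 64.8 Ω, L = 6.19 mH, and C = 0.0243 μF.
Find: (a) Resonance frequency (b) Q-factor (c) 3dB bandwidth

Step 1 — Resonance: ω₀ = 1/√(LC) = 1/√(0.00619·2.43e-08) = 8.154e+04 rad/s.
Step 2 — f₀ = ω₀/(2π) = 1.298e+04 Hz.
Step 3 — Series Q: Q = ω₀L/R = 8.154e+04·0.00619/64.8 = 7.789.
Step 4 — Bandwidth: Δω = ω₀/Q = 1.047e+04 rad/s; BW = Δω/(2π) = 1666 Hz.

(a) f₀ = 1.298e+04 Hz  (b) Q = 7.789  (c) BW = 1666 Hz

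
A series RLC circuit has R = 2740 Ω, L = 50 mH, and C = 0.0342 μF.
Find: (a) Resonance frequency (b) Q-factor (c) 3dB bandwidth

Step 1 — Resonance: ω₀ = 1/√(LC) = 1/√(0.05·3.42e-08) = 2.418e+04 rad/s.
Step 2 — f₀ = ω₀/(2π) = 3849 Hz.
Step 3 — Series Q: Q = ω₀L/R = 2.418e+04·0.05/2740 = 0.4413.
Step 4 — Bandwidth: Δω = ω₀/Q = 5.48e+04 rad/s; BW = Δω/(2π) = 8722 Hz.

(a) f₀ = 3849 Hz  (b) Q = 0.4413  (c) BW = 8722 Hz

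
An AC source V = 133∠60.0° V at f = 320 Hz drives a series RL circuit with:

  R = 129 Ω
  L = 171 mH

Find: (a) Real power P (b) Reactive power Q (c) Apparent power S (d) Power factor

Step 1 — Angular frequency: ω = 2π·f = 2π·320 = 2011 rad/s.
Step 2 — Component impedances:
  R: Z = R = 129 Ω
  L: Z = jωL = j·2011·0.171 = 0 + j343.8 Ω
Step 3 — Series combination: Z_total = R + L = 129 + j343.8 Ω = 367.2∠69.4° Ω.
Step 4 — Source phasor: V = 133∠60.0° V = 66.5 + j115.2 V.
Step 5 — Current: I = V / Z = 0.3573 - j0.05936 A = 0.3622∠-9.4° A.
Step 6 — Complex power: S = V·I* = 16.92 + j45.1 VA.
Step 7 — Real power: P = Re(S) = 16.92 W.
Step 8 — Reactive power: Q = Im(S) = 45.1 VAR.
Step 9 — Apparent power: |S| = 48.17 VA.
Step 10 — Power factor: PF = P/|S| = 0.3513 (lagging).

(a) P = 16.92 W  (b) Q = 45.1 VAR  (c) S = 48.17 VA  (d) PF = 0.3513 (lagging)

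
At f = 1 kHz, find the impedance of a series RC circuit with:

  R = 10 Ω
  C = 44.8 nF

Step 1 — Angular frequency: ω = 2π·f = 2π·1000 = 6283 rad/s.
Step 2 — Component impedances:
  R: Z = R = 10 Ω
  C: Z = 1/(jωC) = -j/(ω·C) = 0 - j3553 Ω
Step 3 — Series combination: Z_total = R + C = 10 - j3553 Ω = 3553∠-89.8° Ω.

Z = 10 - j3553 Ω = 3553∠-89.8° Ω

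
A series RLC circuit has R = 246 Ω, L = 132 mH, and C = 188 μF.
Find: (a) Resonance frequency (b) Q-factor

Step 1 — Resonance condition Im(Z)=0 gives ω₀ = 1/√(LC).
Step 2 — ω₀ = 1/√(0.132·0.000188) = 200.7 rad/s.
Step 3 — f₀ = ω₀/(2π) = 31.95 Hz.
Step 4 — Series Q: Q = ω₀L/R = 200.7·0.132/246 = 0.1077.

(a) f₀ = 31.95 Hz  (b) Q = 0.1077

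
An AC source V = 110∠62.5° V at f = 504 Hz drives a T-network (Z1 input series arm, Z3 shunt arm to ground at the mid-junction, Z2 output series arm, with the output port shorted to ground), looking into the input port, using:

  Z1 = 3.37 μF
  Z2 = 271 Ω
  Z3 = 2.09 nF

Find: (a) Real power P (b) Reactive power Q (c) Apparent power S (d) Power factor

Step 1 — Angular frequency: ω = 2π·f = 2π·504 = 3167 rad/s.
Step 2 — Component impedances:
  Z1: Z = 1/(jωC) = -j/(ω·C) = 0 - j93.7 Ω
  Z2: Z = R = 271 Ω
  Z3: Z = 1/(jωC) = -j/(ω·C) = 0 - j1.511e+05 Ω
Step 3 — With the output port shorted to ground, the output series arm Z2 runs from the junction to ground; the shunt arm Z3 also runs from the junction to ground. They appear in parallel: Z3 || Z2 = 271 - j0.4861 Ω.
Step 4 — Series with input arm Z1: Z_in = Z1 + (Z3 || Z2) = 271 - j94.19 Ω = 286.9∠-19.2° Ω.
Step 5 — Source phasor: V = 110∠62.5° V = 50.79 + j97.57 V.
Step 6 — Current: I = V / Z = 0.05557 + j0.3794 A = 0.3834∠81.7° A.
Step 7 — Complex power: S = V·I* = 39.84 - j13.85 VA.
Step 8 — Real power: P = Re(S) = 39.84 W.
Step 9 — Reactive power: Q = Im(S) = -13.85 VAR.
Step 10 — Apparent power: |S| = 42.17 VA.
Step 11 — Power factor: PF = P/|S| = 0.9446 (leading).

(a) P = 39.84 W  (b) Q = -13.85 VAR  (c) S = 42.17 VA  (d) PF = 0.9446 (leading)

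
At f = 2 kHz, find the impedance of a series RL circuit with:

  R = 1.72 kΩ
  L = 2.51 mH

Step 1 — Angular frequency: ω = 2π·f = 2π·2000 = 1.257e+04 rad/s.
Step 2 — Component impedances:
  R: Z = R = 1720 Ω
  L: Z = jωL = j·1.257e+04·0.00251 = 0 + j31.54 Ω
Step 3 — Series combination: Z_total = R + L = 1720 + j31.54 Ω = 1720∠1.1° Ω.

Z = 1720 + j31.54 Ω = 1720∠1.1° Ω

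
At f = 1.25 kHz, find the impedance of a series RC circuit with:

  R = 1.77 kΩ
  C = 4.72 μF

Step 1 — Angular frequency: ω = 2π·f = 2π·1250 = 7854 rad/s.
Step 2 — Component impedances:
  R: Z = R = 1770 Ω
  C: Z = 1/(jωC) = -j/(ω·C) = 0 - j26.98 Ω
Step 3 — Series combination: Z_total = R + C = 1770 - j26.98 Ω = 1770∠-0.9° Ω.

Z = 1770 - j26.98 Ω = 1770∠-0.9° Ω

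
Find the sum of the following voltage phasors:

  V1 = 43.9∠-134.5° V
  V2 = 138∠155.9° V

Step 1 — Convert each phasor to rectangular form:
  V1 = 43.9·(cos(-134.5°) + j·sin(-134.5°)) = -30.77 - j31.31 V
  V2 = 138·(cos(155.9°) + j·sin(155.9°)) = -126 + j56.35 V
Step 2 — Sum components: V_total = -156.7 + j25.04 V.
Step 3 — Convert to polar: |V_total| = 158.7 V, ∠V_total = 170.9°.

V_total = 158.7∠170.9° V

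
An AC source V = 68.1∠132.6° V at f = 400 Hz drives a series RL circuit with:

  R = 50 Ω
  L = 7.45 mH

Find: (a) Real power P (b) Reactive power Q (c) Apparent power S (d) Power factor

Step 1 — Angular frequency: ω = 2π·f = 2π·400 = 2513 rad/s.
Step 2 — Component impedances:
  R: Z = R = 50 Ω
  L: Z = jωL = j·2513·0.00745 = 0 + j18.72 Ω
Step 3 — Series combination: Z_total = R + L = 50 + j18.72 Ω = 53.39∠20.5° Ω.
Step 4 — Source phasor: V = 68.1∠132.6° V = -46.1 + j50.13 V.
Step 5 — Current: I = V / Z = -0.4793 + j1.182 A = 1.275∠112.1° A.
Step 6 — Complex power: S = V·I* = 81.34 + j30.46 VA.
Step 7 — Real power: P = Re(S) = 81.34 W.
Step 8 — Reactive power: Q = Im(S) = 30.46 VAR.
Step 9 — Apparent power: |S| = 86.86 VA.
Step 10 — Power factor: PF = P/|S| = 0.9365 (lagging).

(a) P = 81.34 W  (b) Q = 30.46 VAR  (c) S = 86.86 VA  (d) PF = 0.9365 (lagging)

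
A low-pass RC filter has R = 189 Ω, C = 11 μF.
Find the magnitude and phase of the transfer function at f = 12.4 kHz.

Step 1 — Angular frequency: ω = 2π·1.24e+04 = 7.791e+04 rad/s.
Step 2 — Transfer function: H(jω) = 1/(1 + jωRC).
Step 3 — Denominator: 1 + jωRC = 1 + j·7.791e+04·189·1.1e-05 = 1 + j162.
Step 4 — H = 3.811e-05 - j0.006173.
Step 5 — Magnitude: |H| = 0.006174 (-44.2 dB); phase: φ = -89.6°.

|H| = 0.006174 (-44.2 dB), φ = -89.6°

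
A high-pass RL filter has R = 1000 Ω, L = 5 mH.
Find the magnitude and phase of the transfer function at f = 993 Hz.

Step 1 — Angular frequency: ω = 2π·993 = 6239 rad/s.
Step 2 — Transfer function: H(jω) = jωL/(R + jωL).
Step 3 — Numerator jωL = j·31.2; denominator R + jωL = 1000 + j31.2.
Step 4 — H = 0.0009722 + j0.03117.
Step 5 — Magnitude: |H| = 0.03118 (-30.1 dB); phase: φ = 88.2°.

|H| = 0.03118 (-30.1 dB), φ = 88.2°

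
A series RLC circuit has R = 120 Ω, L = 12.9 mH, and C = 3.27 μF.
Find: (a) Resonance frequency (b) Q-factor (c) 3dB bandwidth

Step 1 — Resonance condition Im(Z)=0 gives ω₀ = 1/√(LC).
Step 2 — ω₀ = 1/√(0.0129·3.27e-06) = 4869 rad/s.
Step 3 — f₀ = ω₀/(2π) = 774.9 Hz.
Step 4 — Series Q: Q = ω₀L/R = 4869·0.0129/120 = 0.5234.
Step 5 — 3dB bandwidth: Δω = ω₀/Q = 9302 rad/s; BW = Δω/(2π) = 1481 Hz.

(a) f₀ = 774.9 Hz  (b) Q = 0.5234  (c) BW = 1481 Hz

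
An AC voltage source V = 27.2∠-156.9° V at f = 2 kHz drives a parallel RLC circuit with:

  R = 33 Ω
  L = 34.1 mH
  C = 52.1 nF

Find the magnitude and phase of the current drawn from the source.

Step 1 — Angular frequency: ω = 2π·f = 2π·2000 = 1.257e+04 rad/s.
Step 2 — Component impedances:
  R: Z = R = 33 Ω
  L: Z = jωL = j·1.257e+04·0.0341 = 0 + j428.5 Ω
  C: Z = 1/(jωC) = -j/(ω·C) = 0 - j1527 Ω
Step 3 — Parallel combination: 1/Z_total = 1/R + 1/L + 1/C; Z_total = 32.9 + j1.823 Ω = 32.95∠3.2° Ω.
Step 4 — Source phasor: V = 27.2∠-156.9° V = -25.02 - j10.67 V.
Step 5 — Ohm's law: I = V / Z_total = (-25.02 - j10.67) / (32.9 + j1.823) = -0.7761 - j0.2814 A.
Step 6 — Convert to polar: |I| = 0.8255 A, ∠I = -160.1°.

I = 0.8255∠-160.1° A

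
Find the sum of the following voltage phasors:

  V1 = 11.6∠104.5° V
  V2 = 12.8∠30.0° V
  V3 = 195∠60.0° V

Step 1 — Convert each phasor to rectangular form:
  V1 = 11.6·(cos(104.5°) + j·sin(104.5°)) = -2.904 + j11.23 V
  V2 = 12.8·(cos(30.0°) + j·sin(30.0°)) = 11.09 + j6.4 V
  V3 = 195·(cos(60.0°) + j·sin(60.0°)) = 97.5 + j168.9 V
Step 2 — Sum components: V_total = 105.7 + j186.5 V.
Step 3 — Convert to polar: |V_total| = 214.4 V, ∠V_total = 60.5°.

V_total = 214.4∠60.5° V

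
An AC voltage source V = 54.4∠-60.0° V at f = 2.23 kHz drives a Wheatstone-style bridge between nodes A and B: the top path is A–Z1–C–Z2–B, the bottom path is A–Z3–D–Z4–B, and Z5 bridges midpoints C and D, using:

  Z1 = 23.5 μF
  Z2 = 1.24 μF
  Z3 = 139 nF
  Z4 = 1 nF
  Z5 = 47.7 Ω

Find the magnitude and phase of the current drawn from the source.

Step 1 — Angular frequency: ω = 2π·f = 2π·2230 = 1.401e+04 rad/s.
Step 2 — Component impedances:
  Z1: Z = 1/(jωC) = -j/(ω·C) = 0 - j3.037 Ω
  Z2: Z = 1/(jωC) = -j/(ω·C) = 0 - j57.56 Ω
  Z3: Z = 1/(jωC) = -j/(ω·C) = 0 - j513.5 Ω
  Z4: Z = 1/(jωC) = -j/(ω·C) = 0 - j7.137e+04 Ω
  Z5: Z = R = 47.7 Ω
Step 3 — Bridge requires nodal analysis (the Z5 bridge couples midpoints C and D, so the two paths cannot be reduced to a simple series/parallel combination). Setting node B to ground and injecting 1 A at node A, the 3-node admittance system at A, C, D solves to V_A = Z_AB = 0.001218 - j60.53 Ω = 60.53∠-90.0° Ω.
Step 4 — Source phasor: V = 54.4∠-60.0° V = 27.2 - j47.11 V.
Step 5 — Ohm's law: I = V / Z_total = (27.2 - j47.11) / (0.001218 - j60.53) = 0.7783 + j0.4494 A.
Step 6 — Convert to polar: |I| = 0.8987 A, ∠I = 30.0°.

I = 0.8987∠30.0° A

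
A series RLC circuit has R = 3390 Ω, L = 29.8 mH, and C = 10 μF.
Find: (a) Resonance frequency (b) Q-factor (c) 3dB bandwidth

Step 1 — Resonance condition Im(Z)=0 gives ω₀ = 1/√(LC).
Step 2 — ω₀ = 1/√(0.0298·1e-05) = 1832 rad/s.
Step 3 — f₀ = ω₀/(2π) = 291.5 Hz.
Step 4 — Series Q: Q = ω₀L/R = 1832·0.0298/3390 = 0.0161.
Step 5 — 3dB bandwidth: Δω = ω₀/Q = 1.138e+05 rad/s; BW = Δω/(2π) = 1.811e+04 Hz.

(a) f₀ = 291.5 Hz  (b) Q = 0.0161  (c) BW = 1.811e+04 Hz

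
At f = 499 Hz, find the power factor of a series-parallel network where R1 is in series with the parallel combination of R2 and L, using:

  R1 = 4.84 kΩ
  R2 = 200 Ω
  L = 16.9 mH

Step 1 — Angular frequency: ω = 2π·f = 2π·499 = 3135 rad/s.
Step 2 — Component impedances:
  R1: Z = R = 4840 Ω
  R2: Z = R = 200 Ω
  L: Z = jωL = j·3135·0.0169 = 0 + j52.99 Ω
Step 3 — Parallel branch: R2 || L = 1/(1/R2 + 1/L) = 13.12 + j49.51 Ω.
Step 4 — Series with R1: Z_total = R1 + (R2 || L) = 4853 + j49.51 Ω = 4853∠0.6° Ω.
Step 5 — Power factor: PF = cos(φ) = Re(Z)/|Z| = 4853.1/4853.4 = 0.9999.
Step 6 — Type: Im(Z) = 49.51 ⇒ lagging (phase φ = 0.6°).

PF = 0.9999 (lagging, φ = 0.6°)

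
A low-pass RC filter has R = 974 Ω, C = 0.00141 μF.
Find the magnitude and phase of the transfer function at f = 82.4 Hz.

Step 1 — Angular frequency: ω = 2π·82.4 = 517.7 rad/s.
Step 2 — Transfer function: H(jω) = 1/(1 + jωRC).
Step 3 — Denominator: 1 + jωRC = 1 + j·517.7·974·1.41e-09 = 1 + j0.000711.
Step 4 — H = 1 - j0.000711.
Step 5 — Magnitude: |H| = 1 (-0.0 dB); phase: φ = -0.0°.

|H| = 1 (-0.0 dB), φ = -0.0°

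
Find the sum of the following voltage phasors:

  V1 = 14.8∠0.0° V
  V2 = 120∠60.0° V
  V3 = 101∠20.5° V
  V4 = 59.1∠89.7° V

Step 1 — Convert each phasor to rectangular form:
  V1 = 14.8·(cos(0.0°) + j·sin(0.0°)) = 14.8 V
  V2 = 120·(cos(60.0°) + j·sin(60.0°)) = 60 + j103.9 V
  V3 = 101·(cos(20.5°) + j·sin(20.5°)) = 94.6 + j35.37 V
  V4 = 59.1·(cos(89.7°) + j·sin(89.7°)) = 0.3094 + j59.1 V
Step 2 — Sum components: V_total = 169.7 + j198.4 V.
Step 3 — Convert to polar: |V_total| = 261.1 V, ∠V_total = 49.5°.

V_total = 261.1∠49.5° V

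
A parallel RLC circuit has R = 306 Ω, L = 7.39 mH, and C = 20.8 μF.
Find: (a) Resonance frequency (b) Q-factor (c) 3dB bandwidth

Step 1 — Resonance: ω₀ = 1/√(LC) = 1/√(0.00739·2.08e-05) = 2551 rad/s.
Step 2 — f₀ = ω₀/(2π) = 405.9 Hz.
Step 3 — Parallel Q: Q = R/(ω₀L) = 306/(2551·0.00739) = 16.23.
Step 4 — Bandwidth: Δω = ω₀/Q = 157.1 rad/s; BW = Δω/(2π) = 25.01 Hz.

(a) f₀ = 405.9 Hz  (b) Q = 16.23  (c) BW = 25.01 Hz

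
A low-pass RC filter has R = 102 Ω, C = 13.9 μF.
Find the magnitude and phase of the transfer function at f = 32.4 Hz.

Step 1 — Angular frequency: ω = 2π·32.4 = 203.6 rad/s.
Step 2 — Transfer function: H(jω) = 1/(1 + jωRC).
Step 3 — Denominator: 1 + jωRC = 1 + j·203.6·102·1.39e-05 = 1 + j0.2886.
Step 4 — H = 0.9231 - j0.2664.
Step 5 — Magnitude: |H| = 0.9608 (-0.3 dB); phase: φ = -16.1°.

|H| = 0.9608 (-0.3 dB), φ = -16.1°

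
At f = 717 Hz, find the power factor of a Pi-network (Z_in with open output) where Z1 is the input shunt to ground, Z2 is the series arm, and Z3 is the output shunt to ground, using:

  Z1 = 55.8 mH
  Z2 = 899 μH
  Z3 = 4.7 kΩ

Step 1 — Angular frequency: ω = 2π·f = 2π·717 = 4505 rad/s.
Step 2 — Component impedances:
  Z1: Z = jωL = j·4505·0.0558 = 0 + j251.4 Ω
  Z2: Z = jωL = j·4505·0.000899 = 0 + j4.05 Ω
  Z3: Z = R = 4700 Ω
Step 3 — With open output, the series arm Z2 and the output shunt Z3 appear in series to ground: Z2 + Z3 = 4700 + j4.05 Ω.
Step 4 — Parallel with input shunt Z1: Z_in = Z1 || (Z2 + Z3) = 13.41 + j250.7 Ω = 251∠86.9° Ω.
Step 5 — Power factor: PF = cos(φ) = Re(Z)/|Z| = 13.406/251.01 = 0.05341.
Step 6 — Type: Im(Z) = 250.7 ⇒ lagging (phase φ = 86.9°).

PF = 0.05341 (lagging, φ = 86.9°)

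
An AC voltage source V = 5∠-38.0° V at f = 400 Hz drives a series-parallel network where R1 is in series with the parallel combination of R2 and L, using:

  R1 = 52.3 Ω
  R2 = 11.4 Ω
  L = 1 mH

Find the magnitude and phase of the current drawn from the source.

Step 1 — Angular frequency: ω = 2π·f = 2π·400 = 2513 rad/s.
Step 2 — Component impedances:
  R1: Z = R = 52.3 Ω
  R2: Z = R = 11.4 Ω
  L: Z = jωL = j·2513·0.001 = 0 + j2.513 Ω
Step 3 — Parallel branch: R2 || L = 1/(1/R2 + 1/L) = 0.5284 + j2.397 Ω.
Step 4 — Series with R1: Z_total = R1 + (R2 || L) = 52.83 + j2.397 Ω = 52.88∠2.6° Ω.
Step 5 — Source phasor: V = 5∠-38.0° V = 3.94 - j3.078 V.
Step 6 — Ohm's law: I = V / Z_total = (3.94 - j3.078) / (52.83 + j2.397) = 0.07179 - j0.06153 A.
Step 7 — Convert to polar: |I| = 0.09455 A, ∠I = -40.6°.

I = 0.09455∠-40.6° A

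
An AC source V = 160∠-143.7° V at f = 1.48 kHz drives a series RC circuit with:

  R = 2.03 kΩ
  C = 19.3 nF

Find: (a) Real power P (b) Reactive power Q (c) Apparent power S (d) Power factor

Step 1 — Angular frequency: ω = 2π·f = 2π·1480 = 9299 rad/s.
Step 2 — Component impedances:
  R: Z = R = 2030 Ω
  C: Z = 1/(jωC) = -j/(ω·C) = 0 - j5572 Ω
Step 3 — Series combination: Z_total = R + C = 2030 - j5572 Ω = 5930∠-70.0° Ω.
Step 4 — Source phasor: V = 160∠-143.7° V = -128.9 - j94.72 V.
Step 5 — Current: I = V / Z = 0.007564 - j0.0259 A = 0.02698∠-73.7° A.
Step 6 — Complex power: S = V·I* = 1.478 - j4.056 VA.
Step 7 — Real power: P = Re(S) = 1.478 W.
Step 8 — Reactive power: Q = Im(S) = -4.056 VAR.
Step 9 — Apparent power: |S| = 4.317 VA.
Step 10 — Power factor: PF = P/|S| = 0.3423 (leading).

(a) P = 1.478 W  (b) Q = -4.056 VAR  (c) S = 4.317 VA  (d) PF = 0.3423 (leading)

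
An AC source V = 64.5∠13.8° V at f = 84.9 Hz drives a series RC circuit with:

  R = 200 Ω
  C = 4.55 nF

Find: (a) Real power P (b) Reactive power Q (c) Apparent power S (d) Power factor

Step 1 — Angular frequency: ω = 2π·f = 2π·84.9 = 533.4 rad/s.
Step 2 — Component impedances:
  R: Z = R = 200 Ω
  C: Z = 1/(jωC) = -j/(ω·C) = 0 - j4.12e+05 Ω
Step 3 — Series combination: Z_total = R + C = 200 - j4.12e+05 Ω = 4.12e+05∠-90.0° Ω.
Step 4 — Source phasor: V = 64.5∠13.8° V = 62.64 + j15.39 V.
Step 5 — Current: I = V / Z = -3.727e-05 + j0.0001521 A = 0.0001566∠103.8° A.
Step 6 — Complex power: S = V·I* = 4.902e-06 - j0.0101 VA.
Step 7 — Real power: P = Re(S) = 4.902e-06 W.
Step 8 — Reactive power: Q = Im(S) = -0.0101 VAR.
Step 9 — Apparent power: |S| = 0.0101 VA.
Step 10 — Power factor: PF = P/|S| = 0.0004854 (leading).

(a) P = 4.902e-06 W  (b) Q = -0.0101 VAR  (c) S = 0.0101 VA  (d) PF = 0.0004854 (leading)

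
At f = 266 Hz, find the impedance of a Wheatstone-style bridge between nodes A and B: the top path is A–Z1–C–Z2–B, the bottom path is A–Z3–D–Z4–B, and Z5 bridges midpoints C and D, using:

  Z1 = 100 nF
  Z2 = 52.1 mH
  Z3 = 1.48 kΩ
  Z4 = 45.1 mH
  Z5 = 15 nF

Step 1 — Angular frequency: ω = 2π·f = 2π·266 = 1671 rad/s.
Step 2 — Component impedances:
  Z1: Z = 1/(jωC) = -j/(ω·C) = 0 - j5983 Ω
  Z2: Z = jωL = j·1671·0.0521 = 0 + j87.08 Ω
  Z3: Z = R = 1480 Ω
  Z4: Z = jωL = j·1671·0.0451 = 0 + j75.38 Ω
  Z5: Z = 1/(jωC) = -j/(ω·C) = 0 - j3.989e+04 Ω
Step 3 — Bridge requires nodal analysis (the Z5 bridge couples midpoints C and D, so the two paths cannot be reduced to a simple series/parallel combination). Setting node B to ground and injecting 1 A at node A, the 3-node admittance system at A, C, D solves to V_A = Z_AB = 1427 - j286.2 Ω = 1455∠-11.3° Ω.

Z = 1427 - j286.2 Ω = 1455∠-11.3° Ω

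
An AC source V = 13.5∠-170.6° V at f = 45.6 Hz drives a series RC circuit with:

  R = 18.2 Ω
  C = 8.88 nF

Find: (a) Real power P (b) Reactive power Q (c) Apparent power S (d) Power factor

Step 1 — Angular frequency: ω = 2π·f = 2π·45.6 = 286.5 rad/s.
Step 2 — Component impedances:
  R: Z = R = 18.2 Ω
  C: Z = 1/(jωC) = -j/(ω·C) = 0 - j3.93e+05 Ω
Step 3 — Series combination: Z_total = R + C = 18.2 - j3.93e+05 Ω = 3.93e+05∠-90.0° Ω.
Step 4 — Source phasor: V = 13.5∠-170.6° V = -13.32 - j2.205 V.
Step 5 — Current: I = V / Z = 5.608e-06 - j3.389e-05 A = 3.435e-05∠-80.6° A.
Step 6 — Complex power: S = V·I* = 2.147e-08 - j0.0004637 VA.
Step 7 — Real power: P = Re(S) = 2.147e-08 W.
Step 8 — Reactive power: Q = Im(S) = -0.0004637 VAR.
Step 9 — Apparent power: |S| = 0.0004637 VA.
Step 10 — Power factor: PF = P/|S| = 4.631e-05 (leading).

(a) P = 2.147e-08 W  (b) Q = -0.0004637 VAR  (c) S = 0.0004637 VA  (d) PF = 4.631e-05 (leading)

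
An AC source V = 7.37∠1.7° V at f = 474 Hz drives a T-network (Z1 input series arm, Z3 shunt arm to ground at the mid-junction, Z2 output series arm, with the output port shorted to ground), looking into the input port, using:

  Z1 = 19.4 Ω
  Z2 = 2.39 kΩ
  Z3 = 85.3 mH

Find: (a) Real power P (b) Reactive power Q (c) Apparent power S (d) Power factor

Step 1 — Angular frequency: ω = 2π·f = 2π·474 = 2978 rad/s.
Step 2 — Component impedances:
  Z1: Z = R = 19.4 Ω
  Z2: Z = R = 2390 Ω
  Z3: Z = jωL = j·2978·0.0853 = 0 + j254 Ω
Step 3 — With the output port shorted to ground, the output series arm Z2 runs from the junction to ground; the shunt arm Z3 also runs from the junction to ground. They appear in parallel: Z3 || Z2 = 26.7 + j251.2 Ω.
Step 4 — Series with input arm Z1: Z_in = Z1 + (Z3 || Z2) = 46.1 + j251.2 Ω = 255.4∠79.6° Ω.
Step 5 — Source phasor: V = 7.37∠1.7° V = 7.367 + j0.2186 V.
Step 6 — Current: I = V / Z = 0.006049 - j0.02822 A = 0.02886∠-77.9° A.
Step 7 — Complex power: S = V·I* = 0.03839 + j0.2092 VA.
Step 8 — Real power: P = Re(S) = 0.03839 W.
Step 9 — Reactive power: Q = Im(S) = 0.2092 VAR.
Step 10 — Apparent power: |S| = 0.2127 VA.
Step 11 — Power factor: PF = P/|S| = 0.1805 (lagging).

(a) P = 0.03839 W  (b) Q = 0.2092 VAR  (c) S = 0.2127 VA  (d) PF = 0.1805 (lagging)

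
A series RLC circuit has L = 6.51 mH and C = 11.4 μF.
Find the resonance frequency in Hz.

Step 1 — Resonance condition Im(Z)=0 gives ω₀ = 1/√(LC).
Step 2 — ω₀ = 1/√(0.00651·1.14e-05) = 3671 rad/s.
Step 3 — f₀ = ω₀/(2π) = 584.2 Hz.

f₀ = 584.2 Hz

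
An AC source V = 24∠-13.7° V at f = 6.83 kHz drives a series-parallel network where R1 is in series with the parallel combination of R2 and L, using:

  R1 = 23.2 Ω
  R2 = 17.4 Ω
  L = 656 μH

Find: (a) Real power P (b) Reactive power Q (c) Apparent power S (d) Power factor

Step 1 — Angular frequency: ω = 2π·f = 2π·6830 = 4.291e+04 rad/s.
Step 2 — Component impedances:
  R1: Z = R = 23.2 Ω
  R2: Z = R = 17.4 Ω
  L: Z = jωL = j·4.291e+04·0.000656 = 0 + j28.15 Ω
Step 3 — Parallel branch: R2 || L = 1/(1/R2 + 1/L) = 12.59 + j7.782 Ω.
Step 4 — Series with R1: Z_total = R1 + (R2 || L) = 35.79 + j7.782 Ω = 36.63∠12.3° Ω.
Step 5 — Source phasor: V = 24∠-13.7° V = 23.32 - j5.684 V.
Step 6 — Current: I = V / Z = 0.5891 - j0.2869 A = 0.6553∠-26.0° A.
Step 7 — Complex power: S = V·I* = 15.37 + j3.341 VA.
Step 8 — Real power: P = Re(S) = 15.37 W.
Step 9 — Reactive power: Q = Im(S) = 3.341 VAR.
Step 10 — Apparent power: |S| = 15.73 VA.
Step 11 — Power factor: PF = P/|S| = 0.9772 (lagging).

(a) P = 15.37 W  (b) Q = 3.341 VAR  (c) S = 15.73 VA  (d) PF = 0.9772 (lagging)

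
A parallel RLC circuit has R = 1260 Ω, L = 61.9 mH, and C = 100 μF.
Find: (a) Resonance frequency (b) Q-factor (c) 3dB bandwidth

Step 1 — Resonance: ω₀ = 1/√(LC) = 1/√(0.0619·0.0001) = 401.9 rad/s.
Step 2 — f₀ = ω₀/(2π) = 63.97 Hz.
Step 3 — Parallel Q: Q = R/(ω₀L) = 1260/(401.9·0.0619) = 50.64.
Step 4 — Bandwidth: Δω = ω₀/Q = 7.937 rad/s; BW = Δω/(2π) = 1.263 Hz.

(a) f₀ = 63.97 Hz  (b) Q = 50.64  (c) BW = 1.263 Hz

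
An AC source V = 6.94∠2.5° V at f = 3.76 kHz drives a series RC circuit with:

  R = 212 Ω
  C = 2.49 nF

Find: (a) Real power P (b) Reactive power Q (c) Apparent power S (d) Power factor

Step 1 — Angular frequency: ω = 2π·f = 2π·3760 = 2.362e+04 rad/s.
Step 2 — Component impedances:
  R: Z = R = 212 Ω
  C: Z = 1/(jωC) = -j/(ω·C) = 0 - j1.7e+04 Ω
Step 3 — Series combination: Z_total = R + C = 212 - j1.7e+04 Ω = 1.7e+04∠-89.3° Ω.
Step 4 — Source phasor: V = 6.94∠2.5° V = 6.933 + j0.3027 V.
Step 5 — Current: I = V / Z = -1.272e-05 + j0.000408 A = 0.0004082∠91.8° A.
Step 6 — Complex power: S = V·I* = 3.533e-05 - j0.002833 VA.
Step 7 — Real power: P = Re(S) = 3.533e-05 W.
Step 8 — Reactive power: Q = Im(S) = -0.002833 VAR.
Step 9 — Apparent power: |S| = 0.002833 VA.
Step 10 — Power factor: PF = P/|S| = 0.01247 (leading).

(a) P = 3.533e-05 W  (b) Q = -0.002833 VAR  (c) S = 0.002833 VA  (d) PF = 0.01247 (leading)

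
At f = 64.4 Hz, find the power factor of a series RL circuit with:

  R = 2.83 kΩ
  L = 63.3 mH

Step 1 — Angular frequency: ω = 2π·f = 2π·64.4 = 404.6 rad/s.
Step 2 — Component impedances:
  R: Z = R = 2830 Ω
  L: Z = jωL = j·404.6·0.0633 = 0 + j25.61 Ω
Step 3 — Series combination: Z_total = R + L = 2830 + j25.61 Ω = 2830∠0.5° Ω.
Step 4 — Power factor: PF = cos(φ) = Re(Z)/|Z| = 2830/2830 = 1.
Step 5 — Type: Im(Z) = 25.61 ⇒ lagging (phase φ = 0.5°).

PF = 1 (lagging, φ = 0.5°)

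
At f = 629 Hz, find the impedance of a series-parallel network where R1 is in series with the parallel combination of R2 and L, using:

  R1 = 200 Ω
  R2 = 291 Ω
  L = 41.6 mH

Step 1 — Angular frequency: ω = 2π·f = 2π·629 = 3952 rad/s.
Step 2 — Component impedances:
  R1: Z = R = 200 Ω
  R2: Z = R = 291 Ω
  L: Z = jωL = j·3952·0.0416 = 0 + j164.4 Ω
Step 3 — Parallel branch: R2 || L = 1/(1/R2 + 1/L) = 70.41 + j124.6 Ω.
Step 4 — Series with R1: Z_total = R1 + (R2 || L) = 270.4 + j124.6 Ω = 297.7∠24.7° Ω.

Z = 270.4 + j124.6 Ω = 297.7∠24.7° Ω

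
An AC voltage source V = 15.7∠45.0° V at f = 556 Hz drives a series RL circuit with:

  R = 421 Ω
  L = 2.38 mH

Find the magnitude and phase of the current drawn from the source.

Step 1 — Angular frequency: ω = 2π·f = 2π·556 = 3493 rad/s.
Step 2 — Component impedances:
  R: Z = R = 421 Ω
  L: Z = jωL = j·3493·0.00238 = 0 + j8.314 Ω
Step 3 — Series combination: Z_total = R + L = 421 + j8.314 Ω = 421.1∠1.1° Ω.
Step 4 — Source phasor: V = 15.7∠45.0° V = 11.1 + j11.1 V.
Step 5 — Ohm's law: I = V / Z_total = (11.1 + j11.1) / (421 + j8.314) = 0.02688 + j0.02584 A.
Step 6 — Convert to polar: |I| = 0.03728 A, ∠I = 43.9°.

I = 0.03728∠43.9° A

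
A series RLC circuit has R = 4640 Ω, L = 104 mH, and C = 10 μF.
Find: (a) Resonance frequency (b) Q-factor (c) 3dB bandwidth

Step 1 — Resonance condition Im(Z)=0 gives ω₀ = 1/√(LC).
Step 2 — ω₀ = 1/√(0.104·1e-05) = 980.6 rad/s.
Step 3 — f₀ = ω₀/(2π) = 156.1 Hz.
Step 4 — Series Q: Q = ω₀L/R = 980.6·0.104/4640 = 0.02198.
Step 5 — 3dB bandwidth: Δω = ω₀/Q = 4.462e+04 rad/s; BW = Δω/(2π) = 7101 Hz.

(a) f₀ = 156.1 Hz  (b) Q = 0.02198  (c) BW = 7101 Hz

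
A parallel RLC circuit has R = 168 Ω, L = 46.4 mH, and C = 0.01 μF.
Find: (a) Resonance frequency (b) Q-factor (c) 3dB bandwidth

Step 1 — Resonance: ω₀ = 1/√(LC) = 1/√(0.0464·1e-08) = 4.642e+04 rad/s.
Step 2 — f₀ = ω₀/(2π) = 7389 Hz.
Step 3 — Parallel Q: Q = R/(ω₀L) = 168/(4.642e+04·0.0464) = 0.07799.
Step 4 — Bandwidth: Δω = ω₀/Q = 5.952e+05 rad/s; BW = Δω/(2π) = 9.474e+04 Hz.

(a) f₀ = 7389 Hz  (b) Q = 0.07799  (c) BW = 9.474e+04 Hz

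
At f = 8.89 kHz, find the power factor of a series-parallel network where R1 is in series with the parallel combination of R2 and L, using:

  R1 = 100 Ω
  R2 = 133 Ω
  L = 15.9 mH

Step 1 — Angular frequency: ω = 2π·f = 2π·8890 = 5.586e+04 rad/s.
Step 2 — Component impedances:
  R1: Z = R = 100 Ω
  R2: Z = R = 133 Ω
  L: Z = jωL = j·5.586e+04·0.0159 = 0 + j888.1 Ω
Step 3 — Parallel branch: R2 || L = 1/(1/R2 + 1/L) = 130.1 + j19.48 Ω.
Step 4 — Series with R1: Z_total = R1 + (R2 || L) = 230.1 + j19.48 Ω = 230.9∠4.8° Ω.
Step 5 — Power factor: PF = cos(φ) = Re(Z)/|Z| = 230.08/230.91 = 0.9964.
Step 6 — Type: Im(Z) = 19.48 ⇒ lagging (phase φ = 4.8°).

PF = 0.9964 (lagging, φ = 4.8°)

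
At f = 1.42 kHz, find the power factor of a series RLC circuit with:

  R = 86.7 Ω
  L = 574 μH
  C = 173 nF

Step 1 — Angular frequency: ω = 2π·f = 2π·1420 = 8922 rad/s.
Step 2 — Component impedances:
  R: Z = R = 86.7 Ω
  L: Z = jωL = j·8922·0.000574 = 0 + j5.121 Ω
  C: Z = 1/(jωC) = -j/(ω·C) = 0 - j647.9 Ω
Step 3 — Series combination: Z_total = R + L + C = 86.7 - j642.7 Ω = 648.6∠-82.3° Ω.
Step 4 — Power factor: PF = cos(φ) = Re(Z)/|Z| = 86.7/648.6 = 0.1337.
Step 5 — Type: Im(Z) = -642.7 ⇒ leading (phase φ = -82.3°).

PF = 0.1337 (leading, φ = -82.3°)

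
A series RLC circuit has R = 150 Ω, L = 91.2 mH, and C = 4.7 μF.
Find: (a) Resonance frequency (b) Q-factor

Step 1 — Resonance condition Im(Z)=0 gives ω₀ = 1/√(LC).
Step 2 — ω₀ = 1/√(0.0912·4.7e-06) = 1527 rad/s.
Step 3 — f₀ = ω₀/(2π) = 243.1 Hz.
Step 4 — Series Q: Q = ω₀L/R = 1527·0.0912/150 = 0.9287.

(a) f₀ = 243.1 Hz  (b) Q = 0.9287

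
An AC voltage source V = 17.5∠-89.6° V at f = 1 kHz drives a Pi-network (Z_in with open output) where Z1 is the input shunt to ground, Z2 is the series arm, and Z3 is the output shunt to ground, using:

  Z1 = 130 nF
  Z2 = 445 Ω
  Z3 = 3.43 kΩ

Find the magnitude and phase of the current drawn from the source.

Step 1 — Angular frequency: ω = 2π·f = 2π·1000 = 6283 rad/s.
Step 2 — Component impedances:
  Z1: Z = 1/(jωC) = -j/(ω·C) = 0 - j1224 Ω
  Z2: Z = R = 445 Ω
  Z3: Z = R = 3430 Ω
Step 3 — With open output, the series arm Z2 and the output shunt Z3 appear in series to ground: Z2 + Z3 = 3875 Ω.
Step 4 — Parallel with input shunt Z1: Z_in = Z1 || (Z2 + Z3) = 351.7 - j1113 Ω = 1167∠-72.5° Ω.
Step 5 — Source phasor: V = 17.5∠-89.6° V = 0.1222 - j17.5 V.
Step 6 — Ohm's law: I = V / Z_total = (0.1222 - j17.5) / (351.7 - j1113) = 0.01433 - j0.004416 A.
Step 7 — Convert to polar: |I| = 0.01499 A, ∠I = -17.1°.

I = 0.01499∠-17.1° A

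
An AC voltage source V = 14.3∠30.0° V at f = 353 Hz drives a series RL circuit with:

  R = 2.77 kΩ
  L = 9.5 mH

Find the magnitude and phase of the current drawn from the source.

Step 1 — Angular frequency: ω = 2π·f = 2π·353 = 2218 rad/s.
Step 2 — Component impedances:
  R: Z = R = 2770 Ω
  L: Z = jωL = j·2218·0.0095 = 0 + j21.07 Ω
Step 3 — Series combination: Z_total = R + L = 2770 + j21.07 Ω = 2770∠0.4° Ω.
Step 4 — Source phasor: V = 14.3∠30.0° V = 12.38 + j7.15 V.
Step 5 — Ohm's law: I = V / Z_total = (12.38 + j7.15) / (2770 + j21.07) = 0.00449 + j0.002547 A.
Step 6 — Convert to polar: |I| = 0.005162 A, ∠I = 29.6°.

I = 0.005162∠29.6° A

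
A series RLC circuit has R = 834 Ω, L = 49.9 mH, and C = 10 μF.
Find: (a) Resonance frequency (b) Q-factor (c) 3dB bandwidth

Step 1 — Resonance condition Im(Z)=0 gives ω₀ = 1/√(LC).
Step 2 — ω₀ = 1/√(0.0499·1e-05) = 1416 rad/s.
Step 3 — f₀ = ω₀/(2π) = 225.3 Hz.
Step 4 — Series Q: Q = ω₀L/R = 1416·0.0499/834 = 0.0847.
Step 5 — 3dB bandwidth: Δω = ω₀/Q = 1.671e+04 rad/s; BW = Δω/(2π) = 2660 Hz.

(a) f₀ = 225.3 Hz  (b) Q = 0.0847  (c) BW = 2660 Hz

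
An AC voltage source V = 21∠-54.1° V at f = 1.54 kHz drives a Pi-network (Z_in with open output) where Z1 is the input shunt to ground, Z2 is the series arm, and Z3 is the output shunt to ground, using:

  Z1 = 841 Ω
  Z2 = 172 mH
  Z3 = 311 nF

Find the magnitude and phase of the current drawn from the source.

Step 1 — Angular frequency: ω = 2π·f = 2π·1540 = 9676 rad/s.
Step 2 — Component impedances:
  Z1: Z = R = 841 Ω
  Z2: Z = jωL = j·9676·0.172 = 0 + j1664 Ω
  Z3: Z = 1/(jωC) = -j/(ω·C) = 0 - j332.3 Ω
Step 3 — With open output, the series arm Z2 and the output shunt Z3 appear in series to ground: Z2 + Z3 = 0 + j1332 Ω.
Step 4 — Parallel with input shunt Z1: Z_in = Z1 || (Z2 + Z3) = 601.3 + j379.6 Ω = 711.1∠32.3° Ω.
Step 5 — Source phasor: V = 21∠-54.1° V = 12.31 - j17.01 V.
Step 6 — Ohm's law: I = V / Z_total = (12.31 - j17.01) / (601.3 + j379.6) = 0.001871 - j0.02947 A.
Step 7 — Convert to polar: |I| = 0.02953 A, ∠I = -86.4°.

I = 0.02953∠-86.4° A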